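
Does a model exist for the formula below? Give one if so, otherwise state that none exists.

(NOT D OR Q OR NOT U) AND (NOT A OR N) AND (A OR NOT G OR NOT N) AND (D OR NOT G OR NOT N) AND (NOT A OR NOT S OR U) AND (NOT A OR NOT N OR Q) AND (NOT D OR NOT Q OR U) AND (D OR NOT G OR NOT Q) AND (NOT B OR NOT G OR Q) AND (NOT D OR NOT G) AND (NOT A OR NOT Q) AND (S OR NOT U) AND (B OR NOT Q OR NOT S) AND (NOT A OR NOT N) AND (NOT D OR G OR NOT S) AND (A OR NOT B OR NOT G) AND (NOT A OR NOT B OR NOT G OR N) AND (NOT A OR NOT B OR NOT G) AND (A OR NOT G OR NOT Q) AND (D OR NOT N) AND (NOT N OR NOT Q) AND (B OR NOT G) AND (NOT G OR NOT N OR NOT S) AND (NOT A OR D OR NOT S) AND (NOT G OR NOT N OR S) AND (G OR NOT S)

D=T; N=F; U=F; B=F; G=F; Q=F; A=F; S=F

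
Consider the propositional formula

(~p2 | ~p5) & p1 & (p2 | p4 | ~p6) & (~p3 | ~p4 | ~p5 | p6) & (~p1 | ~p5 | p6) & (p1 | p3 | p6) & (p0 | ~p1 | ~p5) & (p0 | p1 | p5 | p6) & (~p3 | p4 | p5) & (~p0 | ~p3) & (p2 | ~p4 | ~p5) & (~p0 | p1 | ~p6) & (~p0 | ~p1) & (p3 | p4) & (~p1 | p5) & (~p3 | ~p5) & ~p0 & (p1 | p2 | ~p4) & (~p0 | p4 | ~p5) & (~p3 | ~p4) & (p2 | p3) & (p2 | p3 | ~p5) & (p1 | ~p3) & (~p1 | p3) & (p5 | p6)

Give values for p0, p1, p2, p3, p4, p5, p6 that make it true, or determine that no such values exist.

Unsatisfiable — no assignment works.

Case p0 = True:
  Clause (~p0) is falsified — contradiction.
Case p0 = False:
  (p1) forces p1 = True.
  (p0 | ~p1 | ~p5) forces p5 = False.
  Clause (~p1 | p5) is falsified — contradiction.
Both cases fail, so the formula is unsatisfiable.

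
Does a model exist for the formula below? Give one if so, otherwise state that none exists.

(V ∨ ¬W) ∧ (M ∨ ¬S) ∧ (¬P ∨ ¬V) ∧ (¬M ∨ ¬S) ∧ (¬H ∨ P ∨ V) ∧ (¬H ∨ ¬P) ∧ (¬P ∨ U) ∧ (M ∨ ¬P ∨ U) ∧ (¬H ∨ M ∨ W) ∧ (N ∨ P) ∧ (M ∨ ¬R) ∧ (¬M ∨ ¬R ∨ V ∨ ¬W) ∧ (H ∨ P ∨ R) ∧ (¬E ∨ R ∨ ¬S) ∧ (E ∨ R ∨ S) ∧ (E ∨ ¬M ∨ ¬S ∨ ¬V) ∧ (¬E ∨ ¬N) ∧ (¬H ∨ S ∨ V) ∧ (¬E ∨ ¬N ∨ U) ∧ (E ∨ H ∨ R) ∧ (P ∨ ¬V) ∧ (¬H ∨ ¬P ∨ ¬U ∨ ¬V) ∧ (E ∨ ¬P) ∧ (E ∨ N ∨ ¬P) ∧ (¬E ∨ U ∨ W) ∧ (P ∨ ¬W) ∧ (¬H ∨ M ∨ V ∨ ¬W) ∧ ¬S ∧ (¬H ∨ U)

P = False, V = False, E = False, W = False, S = False, H = False, M = True, U = True, R = True, N = True

Unit clause (¬S) forces S = False.
Set P = False.
  then (N ∨ P) forces N = True.
  then (¬E ∨ ¬N) forces E = False.
  then (P ∨ ¬V) forces V = False.
  then (P ∨ ¬W) forces W = False.
  then (¬H ∨ P ∨ V) forces H = False.
  then (H ∨ P ∨ R) forces R = True.
  then (M ∨ ¬R) forces M = True.
Set U = True.
All clauses satisfied.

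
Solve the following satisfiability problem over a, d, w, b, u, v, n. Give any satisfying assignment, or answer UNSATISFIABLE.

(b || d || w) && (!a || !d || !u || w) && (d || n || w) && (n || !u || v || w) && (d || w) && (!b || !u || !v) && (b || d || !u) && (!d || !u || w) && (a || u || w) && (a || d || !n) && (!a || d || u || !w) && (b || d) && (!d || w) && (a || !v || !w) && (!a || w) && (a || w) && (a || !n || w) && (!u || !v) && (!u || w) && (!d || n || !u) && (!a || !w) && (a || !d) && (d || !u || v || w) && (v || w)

Try a = True:
  (!a || w) forces w = True.
  clause (!a || !w) is falsified — backtrack.
So a = False.
  then (a || w) forces w = True.
  then (a || !d) forces d = False.
  then (a || d || !n) forces n = False.
  then (b || d) forces b = True.
  then (a || !v || !w) forces v = False.
Set u = True.
All clauses satisfied.

a: False; d: False; w: True; b: True; u: True; v: False; n: False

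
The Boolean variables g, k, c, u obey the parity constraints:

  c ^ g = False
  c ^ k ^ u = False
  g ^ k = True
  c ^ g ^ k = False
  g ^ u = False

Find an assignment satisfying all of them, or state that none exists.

g = True; k = False; c = True; u = True

c ^ g = T ^ T = False ✓
c ^ k ^ u = T ^ F ^ T = False ✓
g ^ k = T ^ F = True ✓
c ^ g ^ k = T ^ T ^ F = False ✓
g ^ u = T ^ T = False ✓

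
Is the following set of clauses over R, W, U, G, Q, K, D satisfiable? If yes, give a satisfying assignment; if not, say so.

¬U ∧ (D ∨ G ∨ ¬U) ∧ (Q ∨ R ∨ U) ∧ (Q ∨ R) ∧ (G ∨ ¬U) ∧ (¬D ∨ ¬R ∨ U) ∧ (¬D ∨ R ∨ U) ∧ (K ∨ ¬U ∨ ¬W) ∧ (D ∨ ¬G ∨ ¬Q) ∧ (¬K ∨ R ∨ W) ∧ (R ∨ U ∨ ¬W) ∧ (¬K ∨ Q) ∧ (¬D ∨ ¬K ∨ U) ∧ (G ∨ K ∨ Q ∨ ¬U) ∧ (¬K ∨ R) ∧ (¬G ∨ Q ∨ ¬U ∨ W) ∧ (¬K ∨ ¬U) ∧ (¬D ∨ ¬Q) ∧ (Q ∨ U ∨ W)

Unit clause (¬U) forces U = False.
Set R = True.
  then (¬D ∨ ¬R ∨ U) forces D = False.
Set W = True.
Set G = False.
Set Q = True.
Set K = True.
All clauses satisfied.

R = True, W = True, U = False, G = False, Q = True, K = True, D = False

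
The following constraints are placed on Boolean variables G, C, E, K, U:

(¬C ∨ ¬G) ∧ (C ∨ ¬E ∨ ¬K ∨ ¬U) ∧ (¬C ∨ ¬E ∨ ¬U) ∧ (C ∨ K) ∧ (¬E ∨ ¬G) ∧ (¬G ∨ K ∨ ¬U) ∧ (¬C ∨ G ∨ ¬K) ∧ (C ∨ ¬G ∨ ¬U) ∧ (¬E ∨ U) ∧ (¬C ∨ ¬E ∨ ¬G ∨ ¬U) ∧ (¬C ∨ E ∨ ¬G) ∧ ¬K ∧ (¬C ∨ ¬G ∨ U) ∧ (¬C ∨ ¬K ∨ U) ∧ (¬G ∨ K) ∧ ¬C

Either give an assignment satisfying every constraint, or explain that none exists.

Unsatisfiable

Case C = True:
  Clause (¬C) is falsified — contradiction.
Case C = False:
  (C ∨ K) forces K = True.
  Clause (¬K) is falsified — contradiction.
Both cases fail, so the formula is unsatisfiable.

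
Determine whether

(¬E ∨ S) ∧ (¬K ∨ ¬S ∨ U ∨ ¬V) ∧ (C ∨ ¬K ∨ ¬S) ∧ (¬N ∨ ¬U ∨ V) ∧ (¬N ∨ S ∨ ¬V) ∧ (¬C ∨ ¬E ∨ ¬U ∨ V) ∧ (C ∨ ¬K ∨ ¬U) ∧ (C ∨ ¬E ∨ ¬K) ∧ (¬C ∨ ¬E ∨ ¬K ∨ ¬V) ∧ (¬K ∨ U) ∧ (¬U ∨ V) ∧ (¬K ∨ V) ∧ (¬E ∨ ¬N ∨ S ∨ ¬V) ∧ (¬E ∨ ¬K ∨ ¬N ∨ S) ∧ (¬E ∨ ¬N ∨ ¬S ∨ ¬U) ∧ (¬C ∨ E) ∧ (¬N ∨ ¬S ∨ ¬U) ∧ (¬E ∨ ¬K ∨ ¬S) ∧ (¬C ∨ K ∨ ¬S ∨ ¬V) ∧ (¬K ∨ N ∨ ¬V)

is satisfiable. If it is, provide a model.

U=F; N=F; C=F; S=T; K=F; V=T; E=F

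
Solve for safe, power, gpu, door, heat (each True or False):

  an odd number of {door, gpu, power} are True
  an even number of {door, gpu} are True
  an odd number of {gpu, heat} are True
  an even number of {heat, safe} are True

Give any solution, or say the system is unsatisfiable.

safe=T; power=T; gpu=F; door=F; heat=T

{door, gpu, power}: 1 true → odd ✓
{door, gpu}: 0 true → even ✓
{gpu, heat}: 1 true → odd ✓
{heat, safe}: 2 true → even ✓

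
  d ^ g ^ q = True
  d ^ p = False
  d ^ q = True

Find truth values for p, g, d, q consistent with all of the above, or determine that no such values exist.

p: True, g: False, d: True, q: False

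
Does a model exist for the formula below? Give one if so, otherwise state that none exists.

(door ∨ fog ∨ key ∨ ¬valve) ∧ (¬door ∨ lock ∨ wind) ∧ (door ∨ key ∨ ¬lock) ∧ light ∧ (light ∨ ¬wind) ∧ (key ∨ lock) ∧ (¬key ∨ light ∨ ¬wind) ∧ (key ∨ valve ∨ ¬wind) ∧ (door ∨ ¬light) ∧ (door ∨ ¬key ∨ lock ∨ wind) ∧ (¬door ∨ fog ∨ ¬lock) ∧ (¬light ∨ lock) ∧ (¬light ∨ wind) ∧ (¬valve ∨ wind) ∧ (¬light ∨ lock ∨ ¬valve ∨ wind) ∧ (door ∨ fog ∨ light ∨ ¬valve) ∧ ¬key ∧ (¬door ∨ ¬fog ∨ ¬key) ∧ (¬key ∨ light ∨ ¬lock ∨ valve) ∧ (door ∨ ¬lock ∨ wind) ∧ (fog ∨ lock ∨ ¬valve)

lock = True; key = False; door = True; valve = True; wind = True; light = True; fog = True

Unit clause (light) forces light = True.
In (door ∨ ¬light) only door is left, so door = True.
In (¬light ∨ lock) only lock is left, so lock = True.
In (¬light ∨ wind) only wind is left, so wind = True.
Unit clause (¬key) forces key = False.
In (key ∨ valve ∨ ¬wind) only valve is left, so valve = True.
In (¬door ∨ fog ∨ ¬lock) only fog is left, so fog = True.
All clauses satisfied.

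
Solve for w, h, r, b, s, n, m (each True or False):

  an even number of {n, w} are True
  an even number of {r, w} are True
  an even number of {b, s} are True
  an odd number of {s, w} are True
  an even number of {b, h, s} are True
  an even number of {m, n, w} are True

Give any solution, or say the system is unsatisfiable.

w: True; h: False; r: True; b: False; s: False; n: True; m: False

{n, w}: 2 true → even ✓
{r, w}: 2 true → even ✓
{b, s}: 0 true → even ✓
{s, w}: 1 true → odd ✓
{b, h, s}: 0 true → even ✓
{m, n, w}: 2 true → even ✓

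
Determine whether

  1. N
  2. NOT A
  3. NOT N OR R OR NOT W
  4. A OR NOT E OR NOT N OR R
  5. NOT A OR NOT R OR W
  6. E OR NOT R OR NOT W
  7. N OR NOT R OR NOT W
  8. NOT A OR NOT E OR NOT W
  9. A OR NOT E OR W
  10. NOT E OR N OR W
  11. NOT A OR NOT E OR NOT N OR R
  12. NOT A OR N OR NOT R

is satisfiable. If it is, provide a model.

A = False; W = True; E = True; N = True; R = True

Unit clause (N) forces N = True.
Unit clause (NOT A) forces A = False.
Set W = True.
  then (NOT N OR R OR NOT W) forces R = True.
  then (E OR NOT R OR NOT W) forces E = True.
All clauses satisfied.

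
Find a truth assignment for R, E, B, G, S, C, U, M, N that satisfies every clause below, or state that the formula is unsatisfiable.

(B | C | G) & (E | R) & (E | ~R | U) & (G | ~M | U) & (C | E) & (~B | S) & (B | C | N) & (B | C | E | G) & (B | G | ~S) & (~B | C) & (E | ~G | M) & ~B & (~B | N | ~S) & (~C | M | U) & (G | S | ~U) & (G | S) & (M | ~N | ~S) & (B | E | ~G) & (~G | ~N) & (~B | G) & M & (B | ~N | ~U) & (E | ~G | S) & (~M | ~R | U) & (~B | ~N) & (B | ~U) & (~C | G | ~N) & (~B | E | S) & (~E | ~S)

Unit clause (~B) forces B = False.
Unit clause (M) forces M = True.
In (B | ~U) only ~U is left, so U = False.
In (G | ~M | U) only G is left, so G = True.
In (B | E | ~G) only E is left, so E = True.
In (~G | ~N) only ~N is left, so N = False.
In (~M | ~R | U) only ~R is left, so R = False.
In (~E | ~S) only ~S is left, so S = False.
In (B | C | N) only C is left, so C = True.
All clauses satisfied.

R=F, E=T, B=F, G=T, S=F, C=T, U=F, M=T, N=F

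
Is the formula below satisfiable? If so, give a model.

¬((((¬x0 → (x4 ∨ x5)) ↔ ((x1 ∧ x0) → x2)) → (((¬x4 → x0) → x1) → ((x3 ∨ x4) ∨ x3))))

x0: True; x1: True; x2: True; x3: False; x4: False; x5: True

  ¬((((¬x0 → (x4 ∨ x5)) ↔ ((x1 ∧ x0) → x2)) → (((¬x4 → x0) → x1) → ((x3 ∨ x4) ∨ x3)))) = True
    ((¬x0 → (x4 ∨ x5)) ↔ ((x1 ∧ x0) → x2)) → (((¬x4 → x0) → x1) → ((x3 ∨ x4) ∨ x3)) = False
      (¬x0 → (x4 ∨ x5)) ↔ ((x1 ∧ x0) → x2) = True
        ¬x0 → (x4 ∨ x5) = True
          ¬x0 = False
          x4 ∨ x5 = True
        (x1 ∧ x0) → x2 = True
          x1 ∧ x0 = True
      ((¬x4 → x0) → x1) → ((x3 ∨ x4) ∨ x3) = False
        (¬x4 → x0) → x1 = True
          ¬x4 → x0 = True
            ¬x4 = True
        (x3 ∨ x4) ∨ x3 = False
          x3 ∨ x4 = False
The formula evaluates to True.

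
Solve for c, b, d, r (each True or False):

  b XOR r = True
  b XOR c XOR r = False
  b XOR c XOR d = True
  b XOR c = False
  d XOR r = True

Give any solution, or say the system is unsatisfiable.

c: True, b: True, d: True, r: False

b XOR r = T XOR F = True ✓
b XOR c XOR r = T XOR T XOR F = False ✓
b XOR c XOR d = T XOR T XOR T = True ✓
b XOR c = T XOR T = False ✓
d XOR r = T XOR F = True ✓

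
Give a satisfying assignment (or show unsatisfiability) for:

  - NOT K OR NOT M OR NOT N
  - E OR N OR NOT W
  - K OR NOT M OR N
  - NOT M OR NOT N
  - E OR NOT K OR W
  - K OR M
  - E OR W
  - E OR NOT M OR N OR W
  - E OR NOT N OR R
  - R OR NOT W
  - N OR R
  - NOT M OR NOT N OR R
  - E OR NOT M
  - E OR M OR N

K: True, W: True, M: False, R: True, E: True, N: True

Try K = False:
  (K OR M) forces M = True.
  (K OR NOT M OR N) forces N = True.
  clause (NOT M OR NOT N) is falsified — backtrack.
So K = True.
Set W = True.
  then (R OR NOT W) forces R = True.
Set M = False.
Set E = True.
Set N = True.
All clauses satisfied.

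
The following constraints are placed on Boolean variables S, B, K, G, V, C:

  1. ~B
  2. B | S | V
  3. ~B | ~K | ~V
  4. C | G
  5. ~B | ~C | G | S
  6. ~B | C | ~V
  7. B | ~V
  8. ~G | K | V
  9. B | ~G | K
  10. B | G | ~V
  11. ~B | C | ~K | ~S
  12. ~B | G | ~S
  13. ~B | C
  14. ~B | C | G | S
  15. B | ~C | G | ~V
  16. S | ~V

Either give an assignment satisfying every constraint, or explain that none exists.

Unit clause (~B) forces B = False.
In (B | ~V) only ~V is left, so V = False.
In (B | S | V) only S is left, so S = True.
Set K = True.
Set G = False.
  then (C | G) forces C = True.
All clauses satisfied.

S = True; B = False; K = True; G = False; V = False; C = True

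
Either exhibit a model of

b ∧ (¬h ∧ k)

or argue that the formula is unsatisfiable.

k = True; b = True; h = False

  ¬h ∧ k = True
    ¬h = True
Both conjuncts True, so the formula holds.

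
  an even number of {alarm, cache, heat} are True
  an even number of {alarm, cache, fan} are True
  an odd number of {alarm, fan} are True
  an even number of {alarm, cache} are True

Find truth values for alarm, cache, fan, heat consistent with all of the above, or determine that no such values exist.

alarm = True, cache = True, fan = False, heat = False

{alarm, cache, heat}: 2 true → even ✓
{alarm, cache, fan}: 2 true → even ✓
{alarm, fan}: 1 true → odd ✓
{alarm, cache}: 2 true → even ✓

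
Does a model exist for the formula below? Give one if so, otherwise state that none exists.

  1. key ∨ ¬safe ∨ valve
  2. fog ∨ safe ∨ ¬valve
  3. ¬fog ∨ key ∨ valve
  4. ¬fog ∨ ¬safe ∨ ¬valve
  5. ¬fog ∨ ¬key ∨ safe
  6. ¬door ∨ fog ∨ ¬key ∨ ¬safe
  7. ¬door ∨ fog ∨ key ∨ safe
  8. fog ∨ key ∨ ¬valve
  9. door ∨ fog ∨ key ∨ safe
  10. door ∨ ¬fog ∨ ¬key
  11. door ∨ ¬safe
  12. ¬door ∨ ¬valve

Set door = False.
  then (door ∨ ¬safe) forces safe = False.
Set valve = False.
Try key = False:
  (¬fog ∨ key ∨ valve) forces fog = False.
  clause (door ∨ fog ∨ key ∨ safe) is falsified — backtrack.
So key = True.
  then (¬fog ∨ ¬key ∨ safe) forces fog = False.
All clauses satisfied.

door = False; safe = False; valve = False; key = True; fog = False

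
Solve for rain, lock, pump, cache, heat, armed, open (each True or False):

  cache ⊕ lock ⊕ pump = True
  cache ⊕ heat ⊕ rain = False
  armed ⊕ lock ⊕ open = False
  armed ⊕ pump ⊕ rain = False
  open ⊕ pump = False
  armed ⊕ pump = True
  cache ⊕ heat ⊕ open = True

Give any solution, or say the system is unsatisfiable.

rain=T, lock=T, pump=F, cache=F, heat=T, armed=T, open=F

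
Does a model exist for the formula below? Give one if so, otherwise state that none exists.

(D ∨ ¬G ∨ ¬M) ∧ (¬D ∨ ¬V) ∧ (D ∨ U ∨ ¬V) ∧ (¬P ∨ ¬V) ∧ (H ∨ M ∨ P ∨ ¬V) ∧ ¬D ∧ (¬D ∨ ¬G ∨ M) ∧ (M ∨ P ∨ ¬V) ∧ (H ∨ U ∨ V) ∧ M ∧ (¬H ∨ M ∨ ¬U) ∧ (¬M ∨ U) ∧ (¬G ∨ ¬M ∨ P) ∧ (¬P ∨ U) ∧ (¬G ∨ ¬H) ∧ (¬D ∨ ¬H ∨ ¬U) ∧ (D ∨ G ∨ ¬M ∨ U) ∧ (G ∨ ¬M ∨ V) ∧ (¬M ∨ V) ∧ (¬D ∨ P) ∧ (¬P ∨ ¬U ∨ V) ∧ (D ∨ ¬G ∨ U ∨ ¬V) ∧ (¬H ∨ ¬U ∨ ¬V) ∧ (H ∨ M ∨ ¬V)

Unit clause (¬D) forces D = False.
Unit clause (M) forces M = True.
In (¬M ∨ U) only U is left, so U = True.
In (¬M ∨ V) only V is left, so V = True.
In (¬H ∨ ¬U ∨ ¬V) only ¬H is left, so H = False.
In (D ∨ ¬G ∨ ¬M) only ¬G is left, so G = False.
In (¬P ∨ ¬V) only ¬P is left, so P = False.
All clauses satisfied.

P: False, G: False, D: False, V: True, H: False, U: True, M: True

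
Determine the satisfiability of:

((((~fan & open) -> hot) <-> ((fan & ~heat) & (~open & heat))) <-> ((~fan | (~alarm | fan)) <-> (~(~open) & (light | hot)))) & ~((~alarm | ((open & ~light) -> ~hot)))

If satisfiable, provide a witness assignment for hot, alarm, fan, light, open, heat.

The formula is unsatisfiable.

Case open = True: the formula simplifies to (~((~fan -> hot)) <-> ((~fan | (~alarm | fan)) <-> (light | hot))) & ~((~alarm | (~light -> ~hot))).
  hot = True: simplifies to ~((~fan | (~alarm | fan))) & ~((~alarm | light)).
    fan = True: the conjunct ~((~fan | (~alarm | fan))) becomes ~((False | True)) = False.
    fan = False: the conjunct ~((~fan | (~alarm | fan))) becomes ~((True | ~alarm)) = False.
  hot = False: the conjunct ~((~alarm | (~light -> ~hot))) becomes ~((~alarm | True)) = False.
Case open = False: the conjunct ~((~alarm | ((open & ~light) -> ~hot))) becomes ~((~alarm | True)) = False.
Both cases fail — unsatisfiable.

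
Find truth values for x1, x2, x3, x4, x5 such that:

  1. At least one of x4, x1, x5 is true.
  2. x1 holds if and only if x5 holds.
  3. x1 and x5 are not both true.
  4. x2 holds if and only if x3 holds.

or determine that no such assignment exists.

x1 = False, x2 = True, x3 = True, x4 = True, x5 = False

  (1) {x4, x1, x5}: 1 true — at least one ✓
  (2) x1=F, x5=F — same ✓
  (3) x1=F, x5=F — not both ✓
  (4) x2=T, x3=T — same ✓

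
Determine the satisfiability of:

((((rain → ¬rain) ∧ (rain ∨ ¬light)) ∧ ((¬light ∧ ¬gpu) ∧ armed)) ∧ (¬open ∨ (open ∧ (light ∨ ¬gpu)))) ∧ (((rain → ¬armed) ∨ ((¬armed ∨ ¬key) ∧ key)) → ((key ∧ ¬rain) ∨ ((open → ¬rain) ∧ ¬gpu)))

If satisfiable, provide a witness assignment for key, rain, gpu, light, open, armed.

key: True, rain: False, gpu: False, light: False, open: True, armed: True

  (((rain → ¬rain) ∧ (rain ∨ ¬light)) ∧ ((¬light ∧ ¬gpu) ∧ armed)) ∧ (¬open ∨ (open ∧ (light ∨ ¬gpu))) = True
    ((rain → ¬rain) ∧ (rain ∨ ¬light)) ∧ ((¬light ∧ ¬gpu) ∧ armed) = True
      (rain → ¬rain) ∧ (rain ∨ ¬light) = True
        rain → ¬rain = True
          ¬rain = True
        rain ∨ ¬light = True
          ¬light = True
      (¬light ∧ ¬gpu) ∧ armed = True
        ¬light ∧ ¬gpu = True
          ¬light = True
          ¬gpu = True
    ¬open ∨ (open ∧ (light ∨ ¬gpu)) = True
      ¬open = False
      open ∧ (light ∨ ¬gpu) = True
        light ∨ ¬gpu = True
          ¬gpu = True
  ((rain → ¬armed) ∨ ((¬armed ∨ ¬key) ∧ key)) → ((key ∧ ¬rain) ∨ ((open → ¬rain) ∧ ¬gpu)) = True
    (rain → ¬armed) ∨ ((¬armed ∨ ¬key) ∧ key) = True
      rain → ¬armed = True
        ¬armed = False
      (¬armed ∨ ¬key) ∧ key = False
        ¬armed ∨ ¬key = False
          ¬armed = False
          ¬key = False
    (key ∧ ¬rain) ∨ ((open → ¬rain) ∧ ¬gpu) = True
      key ∧ ¬rain = True
        ¬rain = True
      (open → ¬rain) ∧ ¬gpu = True
        open → ¬rain = True
          ¬rain = True
        ¬gpu = True
Both conjuncts True, so the formula holds.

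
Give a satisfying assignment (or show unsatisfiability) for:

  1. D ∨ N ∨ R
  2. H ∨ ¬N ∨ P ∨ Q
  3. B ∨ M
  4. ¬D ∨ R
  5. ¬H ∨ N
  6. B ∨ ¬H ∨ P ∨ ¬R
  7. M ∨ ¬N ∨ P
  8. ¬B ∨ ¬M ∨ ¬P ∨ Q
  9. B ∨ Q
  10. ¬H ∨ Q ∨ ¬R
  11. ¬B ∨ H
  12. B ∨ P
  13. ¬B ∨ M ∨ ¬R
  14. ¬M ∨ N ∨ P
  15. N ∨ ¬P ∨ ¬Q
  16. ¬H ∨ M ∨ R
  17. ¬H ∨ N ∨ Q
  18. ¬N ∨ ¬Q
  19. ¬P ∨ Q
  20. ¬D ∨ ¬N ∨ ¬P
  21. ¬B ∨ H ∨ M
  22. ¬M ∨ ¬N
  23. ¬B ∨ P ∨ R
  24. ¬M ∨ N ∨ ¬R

Case P = True:
  (¬P ∨ Q) forces Q = True.
  (N ∨ ¬P ∨ ¬Q) forces N = True.
  Clause (¬N ∨ ¬Q) is falsified — contradiction.
Case P = False:
  (B ∨ P) forces B = True.
  (¬B ∨ H) forces H = True.
  (¬H ∨ N) forces N = True.
  (M ∨ ¬N ∨ P) forces M = True.
  Clause (¬M ∨ ¬N) is falsified — contradiction.
Both cases fail, so the formula is unsatisfiable.

No satisfying assignment exists.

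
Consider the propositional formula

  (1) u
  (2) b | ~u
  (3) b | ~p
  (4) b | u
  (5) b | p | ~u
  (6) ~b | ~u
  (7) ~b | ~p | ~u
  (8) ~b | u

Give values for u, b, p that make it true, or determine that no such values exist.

Case u = True:
  (b | ~u) forces b = True.
  Clause (~b | ~u) is falsified — contradiction.
Case u = False:
  Clause (u) is falsified — contradiction.
Both cases fail, so the formula is unsatisfiable.

Unsatisfiable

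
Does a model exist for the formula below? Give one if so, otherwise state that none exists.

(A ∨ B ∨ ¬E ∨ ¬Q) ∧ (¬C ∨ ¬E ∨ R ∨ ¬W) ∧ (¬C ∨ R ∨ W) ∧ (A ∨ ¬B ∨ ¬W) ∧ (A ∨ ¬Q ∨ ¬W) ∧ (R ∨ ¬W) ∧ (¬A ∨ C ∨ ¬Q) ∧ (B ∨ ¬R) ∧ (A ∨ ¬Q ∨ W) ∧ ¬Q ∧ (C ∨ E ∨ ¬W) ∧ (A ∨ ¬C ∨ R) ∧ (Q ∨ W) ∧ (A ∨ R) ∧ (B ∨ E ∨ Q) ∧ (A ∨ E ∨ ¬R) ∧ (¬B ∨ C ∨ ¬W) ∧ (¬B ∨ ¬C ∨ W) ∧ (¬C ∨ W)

B = True; E = True; C = True; A = True; R = True; W = True; Q = False

Unit clause (¬Q) forces Q = False.
In (Q ∨ W) only W is left, so W = True.
In (R ∨ ¬W) only R is left, so R = True.
In (B ∨ ¬R) only B is left, so B = True.
In (¬B ∨ C ∨ ¬W) only C is left, so C = True.
In (A ∨ ¬B ∨ ¬W) only A is left, so A = True.
Set E = True.
All clauses satisfied.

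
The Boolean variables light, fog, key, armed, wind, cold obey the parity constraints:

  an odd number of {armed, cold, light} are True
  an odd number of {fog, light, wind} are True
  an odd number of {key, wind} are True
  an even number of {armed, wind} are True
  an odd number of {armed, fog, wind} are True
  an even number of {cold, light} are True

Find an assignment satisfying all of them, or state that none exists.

light: True, fog: True, key: False, armed: True, wind: True, cold: True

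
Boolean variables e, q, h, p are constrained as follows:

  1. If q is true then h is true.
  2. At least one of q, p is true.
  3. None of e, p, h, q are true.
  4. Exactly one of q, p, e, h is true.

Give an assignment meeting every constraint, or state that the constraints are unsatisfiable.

The formula is unsatisfiable.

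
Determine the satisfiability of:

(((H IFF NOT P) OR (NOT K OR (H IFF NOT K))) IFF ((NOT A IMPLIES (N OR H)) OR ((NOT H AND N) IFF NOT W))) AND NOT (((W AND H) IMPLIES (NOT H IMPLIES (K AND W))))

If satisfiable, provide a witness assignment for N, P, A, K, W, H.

Unsatisfiable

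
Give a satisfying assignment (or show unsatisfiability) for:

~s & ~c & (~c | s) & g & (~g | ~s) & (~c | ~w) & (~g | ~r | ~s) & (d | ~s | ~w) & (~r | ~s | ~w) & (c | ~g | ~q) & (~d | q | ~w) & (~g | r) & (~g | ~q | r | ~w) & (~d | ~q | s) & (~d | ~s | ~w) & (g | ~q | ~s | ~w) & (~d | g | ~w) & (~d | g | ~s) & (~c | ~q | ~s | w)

Unit clause (~s) forces s = False.
Unit clause (~c) forces c = False.
Unit clause (g) forces g = True.
In (c | ~g | ~q) only ~q is left, so q = False.
In (~g | r) only r is left, so r = True.
Set w = True.
  then (~d | q | ~w) forces d = False.
All clauses satisfied.

w=T, s=F, d=F, q=F, c=F, r=T, g=T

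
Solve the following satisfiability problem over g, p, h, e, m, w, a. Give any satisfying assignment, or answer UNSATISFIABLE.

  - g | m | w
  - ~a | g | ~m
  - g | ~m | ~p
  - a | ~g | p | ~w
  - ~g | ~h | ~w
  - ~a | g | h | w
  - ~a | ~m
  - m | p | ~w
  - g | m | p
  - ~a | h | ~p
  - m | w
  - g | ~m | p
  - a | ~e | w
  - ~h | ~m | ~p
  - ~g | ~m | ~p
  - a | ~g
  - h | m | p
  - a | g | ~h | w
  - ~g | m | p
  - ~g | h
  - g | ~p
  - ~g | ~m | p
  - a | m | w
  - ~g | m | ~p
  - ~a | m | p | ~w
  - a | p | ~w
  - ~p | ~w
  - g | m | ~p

Unsatisfiable

Case m = True:
  (~a | ~m) forces a = False.
  (a | ~g) forces g = False.
  (g | ~m | ~p) forces p = False.
  Clause (g | ~m | p) is falsified — contradiction.
Case m = False:
  (m | w) forces w = True.
  (m | p | ~w) forces p = True.
  Clause (~p | ~w) is falsified — contradiction.
Both cases fail, so the formula is unsatisfiable.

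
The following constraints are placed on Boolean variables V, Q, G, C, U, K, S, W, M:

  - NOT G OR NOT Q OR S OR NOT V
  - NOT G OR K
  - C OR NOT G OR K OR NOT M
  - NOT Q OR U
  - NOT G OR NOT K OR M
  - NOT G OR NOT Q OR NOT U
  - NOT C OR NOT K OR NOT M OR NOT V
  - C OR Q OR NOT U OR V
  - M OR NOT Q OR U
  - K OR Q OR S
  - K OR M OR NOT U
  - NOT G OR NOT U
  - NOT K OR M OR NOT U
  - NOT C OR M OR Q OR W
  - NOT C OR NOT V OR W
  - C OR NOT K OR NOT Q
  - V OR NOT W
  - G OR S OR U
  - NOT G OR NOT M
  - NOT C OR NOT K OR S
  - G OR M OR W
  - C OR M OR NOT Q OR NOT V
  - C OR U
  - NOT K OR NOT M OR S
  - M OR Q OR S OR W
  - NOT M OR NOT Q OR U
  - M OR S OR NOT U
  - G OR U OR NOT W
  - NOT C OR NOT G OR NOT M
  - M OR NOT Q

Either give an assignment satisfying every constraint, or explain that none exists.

Set V = True.
Set Q = True.
  then (NOT Q OR U) forces U = True.
  then (NOT G OR NOT Q OR NOT U) forces G = False.
  then (M OR NOT Q) forces M = True.
Set C = False.
  then (C OR NOT K OR NOT Q) forces K = False.
Set S = True.
Set W = True.
All clauses satisfied.

V: True, Q: True, G: False, C: False, U: True, K: False, S: True, W: True, M: True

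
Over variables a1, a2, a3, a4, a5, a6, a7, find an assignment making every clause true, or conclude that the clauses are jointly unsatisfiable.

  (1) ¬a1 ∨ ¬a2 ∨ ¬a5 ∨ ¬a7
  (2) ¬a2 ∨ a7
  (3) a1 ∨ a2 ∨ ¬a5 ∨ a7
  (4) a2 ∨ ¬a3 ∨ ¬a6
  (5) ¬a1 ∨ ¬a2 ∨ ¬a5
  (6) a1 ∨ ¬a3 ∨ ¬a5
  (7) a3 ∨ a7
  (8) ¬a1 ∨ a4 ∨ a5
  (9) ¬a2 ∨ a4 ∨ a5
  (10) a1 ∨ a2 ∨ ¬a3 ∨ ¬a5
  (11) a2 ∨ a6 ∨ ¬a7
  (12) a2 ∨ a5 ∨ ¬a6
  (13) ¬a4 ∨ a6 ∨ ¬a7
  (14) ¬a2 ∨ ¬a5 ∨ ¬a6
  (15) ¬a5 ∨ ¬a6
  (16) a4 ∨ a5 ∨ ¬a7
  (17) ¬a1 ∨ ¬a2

a1=T; a2=F; a3=T; a4=F; a5=T; a6=F; a7=F

Set a1 = True.
  then (¬a1 ∨ ¬a2) forces a2 = False.
Try a3 = False:
  (a3 ∨ a7) forces a7 = True.
  (a2 ∨ a6 ∨ ¬a7) forces a6 = True.
  (a2 ∨ a5 ∨ ¬a6) forces a5 = True.
  clause (¬a5 ∨ ¬a6) is falsified — backtrack.
So a3 = True.
  then (a2 ∨ ¬a3 ∨ ¬a6) forces a6 = False.
  then (a2 ∨ a6 ∨ ¬a7) forces a7 = False.
Set a4 = False.
  then (¬a1 ∨ a4 ∨ a5) forces a5 = True.
All clauses satisfied.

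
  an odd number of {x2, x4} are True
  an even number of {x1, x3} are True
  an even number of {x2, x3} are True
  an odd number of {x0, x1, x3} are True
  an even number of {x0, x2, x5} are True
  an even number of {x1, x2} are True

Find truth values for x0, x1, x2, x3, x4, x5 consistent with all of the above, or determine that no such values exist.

x0 = True; x1 = True; x2 = True; x3 = True; x4 = False; x5 = False

{x2, x4}: 1 true → odd ✓
{x1, x3}: 2 true → even ✓
{x2, x3}: 2 true → even ✓
{x0, x1, x3}: 3 true → odd ✓
{x0, x2, x5}: 2 true → even ✓
{x1, x2}: 2 true → even ✓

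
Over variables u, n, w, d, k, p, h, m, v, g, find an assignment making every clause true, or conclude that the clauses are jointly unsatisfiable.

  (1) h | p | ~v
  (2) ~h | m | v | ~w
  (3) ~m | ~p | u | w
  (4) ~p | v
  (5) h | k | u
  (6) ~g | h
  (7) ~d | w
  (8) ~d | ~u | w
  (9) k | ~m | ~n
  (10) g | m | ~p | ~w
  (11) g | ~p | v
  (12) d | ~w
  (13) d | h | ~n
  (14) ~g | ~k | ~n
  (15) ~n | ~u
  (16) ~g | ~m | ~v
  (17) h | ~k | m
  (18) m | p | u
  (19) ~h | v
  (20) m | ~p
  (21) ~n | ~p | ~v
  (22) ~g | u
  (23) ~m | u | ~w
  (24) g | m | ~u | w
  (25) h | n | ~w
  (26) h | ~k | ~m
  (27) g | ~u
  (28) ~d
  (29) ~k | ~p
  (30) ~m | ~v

u: True, n: False, w: False, d: False, k: True, p: False, h: True, m: False, v: True, g: True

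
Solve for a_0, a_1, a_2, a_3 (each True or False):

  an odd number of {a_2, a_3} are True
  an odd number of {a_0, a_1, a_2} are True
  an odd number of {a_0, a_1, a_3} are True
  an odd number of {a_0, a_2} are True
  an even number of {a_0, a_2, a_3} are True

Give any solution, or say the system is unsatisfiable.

UNSATISFIABLE

Adding constraints 1, 2, 3 mod 2: every variable appears an even number of times on the left, so the left side is 0.
But the right sides sum to 1 (mod 2). 0 ≠ 1 — the system is inconsistent.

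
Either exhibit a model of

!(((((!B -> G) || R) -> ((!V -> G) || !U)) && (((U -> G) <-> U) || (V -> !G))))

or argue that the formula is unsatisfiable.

G = True; U = False; R = True; B = True; V = True

  !(((((!B -> G) || R) -> ((!V -> G) || !U)) && (((U -> G) <-> U) || (V -> !G)))) = True
    (((!B -> G) || R) -> ((!V -> G) || !U)) && (((U -> G) <-> U) || (V -> !G)) = False
      ((!B -> G) || R) -> ((!V -> G) || !U) = True
        (!B -> G) || R = True
          !B -> G = True
            !B = False
        (!V -> G) || !U = True
          !V -> G = True
            !V = False
          !U = True
      ((U -> G) <-> U) || (V -> !G) = False
        (U -> G) <-> U = False
          U -> G = True
        V -> !G = False
          !G = False
The formula evaluates to True.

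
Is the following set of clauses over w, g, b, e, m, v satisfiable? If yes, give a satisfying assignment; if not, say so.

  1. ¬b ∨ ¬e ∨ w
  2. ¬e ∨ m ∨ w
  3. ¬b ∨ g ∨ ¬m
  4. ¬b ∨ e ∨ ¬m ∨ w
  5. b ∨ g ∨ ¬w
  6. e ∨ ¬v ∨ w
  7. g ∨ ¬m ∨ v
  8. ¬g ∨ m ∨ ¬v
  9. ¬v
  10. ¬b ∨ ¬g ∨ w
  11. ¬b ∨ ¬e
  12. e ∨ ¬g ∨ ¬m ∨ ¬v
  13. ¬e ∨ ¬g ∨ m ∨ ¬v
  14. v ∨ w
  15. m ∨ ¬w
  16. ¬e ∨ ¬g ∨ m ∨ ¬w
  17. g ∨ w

w = True; g = True; b = False; e = True; m = True; v = False

Unit clause (¬v) forces v = False.
In (v ∨ w) only w is left, so w = True.
In (m ∨ ¬w) only m is left, so m = True.
In (g ∨ ¬m ∨ v) only g is left, so g = True.
Set b = False.
Set e = True.
All clauses satisfied.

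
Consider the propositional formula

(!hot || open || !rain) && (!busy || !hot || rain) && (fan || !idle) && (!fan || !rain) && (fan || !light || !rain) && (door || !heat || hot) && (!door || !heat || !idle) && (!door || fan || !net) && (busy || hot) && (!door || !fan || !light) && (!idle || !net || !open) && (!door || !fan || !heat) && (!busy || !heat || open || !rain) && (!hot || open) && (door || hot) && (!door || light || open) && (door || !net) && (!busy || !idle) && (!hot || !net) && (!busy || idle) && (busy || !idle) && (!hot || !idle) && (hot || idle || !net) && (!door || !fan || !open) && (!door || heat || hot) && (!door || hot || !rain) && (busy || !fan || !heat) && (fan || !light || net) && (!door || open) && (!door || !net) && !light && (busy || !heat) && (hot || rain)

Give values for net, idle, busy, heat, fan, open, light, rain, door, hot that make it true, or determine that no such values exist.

Unit clause (!light) forces light = False.
Set net = False.
Set idle = False.
  then (!busy || idle) forces busy = False.
  then (busy || !heat) forces heat = False.
  then (busy || hot) forces hot = True.
  then (!hot || open) forces open = True.
Set fan = False.
Set rain = False.
Set door = False.
All clauses satisfied.

net=F; idle=F; busy=F; heat=F; fan=F; open=T; light=F; rain=F; door=F; hot=T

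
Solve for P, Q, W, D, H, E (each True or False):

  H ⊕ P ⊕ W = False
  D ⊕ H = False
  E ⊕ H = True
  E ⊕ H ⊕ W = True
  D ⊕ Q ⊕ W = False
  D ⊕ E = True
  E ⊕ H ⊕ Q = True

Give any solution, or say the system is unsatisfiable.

P = False; Q = False; W = False; D = False; H = False; E = True

H ⊕ P ⊕ W = F ⊕ F ⊕ F = False ✓
D ⊕ H = F ⊕ F = False ✓
E ⊕ H = T ⊕ F = True ✓
E ⊕ H ⊕ W = T ⊕ F ⊕ F = True ✓
D ⊕ Q ⊕ W = F ⊕ F ⊕ F = False ✓
D ⊕ E = F ⊕ T = True ✓
E ⊕ H ⊕ Q = T ⊕ F ⊕ F = True ✓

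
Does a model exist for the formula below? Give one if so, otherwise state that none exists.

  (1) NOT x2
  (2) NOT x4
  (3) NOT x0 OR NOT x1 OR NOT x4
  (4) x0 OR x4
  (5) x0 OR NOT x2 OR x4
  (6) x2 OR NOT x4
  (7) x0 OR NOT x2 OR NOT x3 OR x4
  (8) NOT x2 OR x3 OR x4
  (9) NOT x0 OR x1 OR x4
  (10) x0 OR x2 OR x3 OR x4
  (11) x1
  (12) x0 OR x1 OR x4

x0=T, x1=T, x2=F, x3=F, x4=F

Unit clause (NOT x2) forces x2 = False.
Unit clause (NOT x4) forces x4 = False.
In (x0 OR x4) only x0 is left, so x0 = True.
In (NOT x0 OR x1 OR x4) only x1 is left, so x1 = True.
Set x3 = False.
All clauses satisfied.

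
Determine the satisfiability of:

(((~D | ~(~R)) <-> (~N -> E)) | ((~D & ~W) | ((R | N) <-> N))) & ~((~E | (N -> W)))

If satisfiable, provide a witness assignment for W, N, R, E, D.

W: False; N: True; R: False; E: True; D: False

  ((~D | ~(~R)) <-> (~N -> E)) | ((~D & ~W) | ((R | N) <-> N)) = True
    (~D | ~(~R)) <-> (~N -> E) = True
      ~D | ~(~R) = True
        ~D = True
        ~(~R) = False
          ~R = True
      ~N -> E = True
        ~N = False
    (~D & ~W) | ((R | N) <-> N) = True
      ~D & ~W = True
        ~D = True
        ~W = True
      (R | N) <-> N = True
        R | N = True
  ~((~E | (N -> W))) = True
    ~E | (N -> W) = False
      ~E = False
      N -> W = False
Both conjuncts True, so the formula holds.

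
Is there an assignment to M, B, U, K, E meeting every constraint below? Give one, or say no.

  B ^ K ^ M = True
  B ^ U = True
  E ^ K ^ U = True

M=T, B=T, U=F, K=T, E=F

B ^ K ^ M = T ^ T ^ T = True ✓
B ^ U = T ^ F = True ✓
E ^ K ^ U = F ^ T ^ F = True ✓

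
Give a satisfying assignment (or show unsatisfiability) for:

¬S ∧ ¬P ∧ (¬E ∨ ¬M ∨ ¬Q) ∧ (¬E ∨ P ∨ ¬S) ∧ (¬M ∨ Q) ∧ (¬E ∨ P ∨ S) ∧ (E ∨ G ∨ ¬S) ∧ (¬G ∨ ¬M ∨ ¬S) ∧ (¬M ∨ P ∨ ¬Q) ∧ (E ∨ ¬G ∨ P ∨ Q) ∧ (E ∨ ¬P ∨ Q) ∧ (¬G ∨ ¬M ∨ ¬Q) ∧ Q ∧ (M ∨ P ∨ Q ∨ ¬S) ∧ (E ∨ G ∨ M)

Unit clause (¬S) forces S = False.
Unit clause (¬P) forces P = False.
In (¬E ∨ P ∨ S) only ¬E is left, so E = False.
Unit clause (Q) forces Q = True.
In (¬M ∨ P ∨ ¬Q) only ¬M is left, so M = False.
In (E ∨ G ∨ M) only G is left, so G = True.
All clauses satisfied.

P = False, M = False, G = True, Q = True, E = False, S = False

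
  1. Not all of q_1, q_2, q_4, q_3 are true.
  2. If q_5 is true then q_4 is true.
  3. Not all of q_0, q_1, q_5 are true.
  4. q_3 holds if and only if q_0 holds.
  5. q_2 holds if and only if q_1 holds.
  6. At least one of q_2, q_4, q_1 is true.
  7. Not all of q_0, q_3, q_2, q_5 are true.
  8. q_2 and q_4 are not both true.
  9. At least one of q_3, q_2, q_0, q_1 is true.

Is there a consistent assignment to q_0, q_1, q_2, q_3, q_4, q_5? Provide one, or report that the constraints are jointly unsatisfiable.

q_0 = True, q_1 = False, q_2 = False, q_3 = True, q_4 = True, q_5 = False

  (1) {q_1, q_2, q_4, q_3}: 2/4 true — not all ✓
  (2) q_5=F ⇒ q_4: vacuous ✓
  (3) {q_0, q_1, q_5}: 1/3 true — not all ✓
  (4) q_3=T, q_0=T — same ✓
  (5) q_2=F, q_1=F — same ✓
  (6) {q_2, q_4, q_1}: 1 true — at least one ✓
  (7) {q_0, q_3, q_2, q_5}: 2/4 true — not all ✓
  (8) q_2=F, q_4=T — not both ✓
  (9) {q_3, q_2, q_0, q_1}: 2 true — at least one ✓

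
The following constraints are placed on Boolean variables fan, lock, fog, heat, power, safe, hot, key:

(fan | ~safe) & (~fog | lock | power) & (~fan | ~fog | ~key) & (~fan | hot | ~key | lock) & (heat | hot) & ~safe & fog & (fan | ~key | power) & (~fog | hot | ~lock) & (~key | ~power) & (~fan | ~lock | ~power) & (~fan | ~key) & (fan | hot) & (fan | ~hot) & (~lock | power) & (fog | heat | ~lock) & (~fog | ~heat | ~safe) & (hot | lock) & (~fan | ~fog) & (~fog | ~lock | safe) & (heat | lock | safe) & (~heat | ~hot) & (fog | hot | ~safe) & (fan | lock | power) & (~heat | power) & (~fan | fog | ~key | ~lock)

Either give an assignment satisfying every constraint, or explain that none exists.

The formula is unsatisfiable.

Case fog = True:
  (~safe) forces safe = False.
  (~fan | ~fog) forces fan = False.
  (fan | hot) forces hot = True.
  Clause (fan | ~hot) is falsified — contradiction.
Case fog = False:
  Clause (fog) is falsified — contradiction.
Both cases fail, so the formula is unsatisfiable.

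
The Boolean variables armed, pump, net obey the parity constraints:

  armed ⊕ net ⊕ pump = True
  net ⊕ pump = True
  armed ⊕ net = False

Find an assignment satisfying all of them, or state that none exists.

armed = False, pump = True, net = False

armed ⊕ net ⊕ pump = F ⊕ F ⊕ T = True ✓
net ⊕ pump = F ⊕ T = True ✓
armed ⊕ net = F ⊕ F = False ✓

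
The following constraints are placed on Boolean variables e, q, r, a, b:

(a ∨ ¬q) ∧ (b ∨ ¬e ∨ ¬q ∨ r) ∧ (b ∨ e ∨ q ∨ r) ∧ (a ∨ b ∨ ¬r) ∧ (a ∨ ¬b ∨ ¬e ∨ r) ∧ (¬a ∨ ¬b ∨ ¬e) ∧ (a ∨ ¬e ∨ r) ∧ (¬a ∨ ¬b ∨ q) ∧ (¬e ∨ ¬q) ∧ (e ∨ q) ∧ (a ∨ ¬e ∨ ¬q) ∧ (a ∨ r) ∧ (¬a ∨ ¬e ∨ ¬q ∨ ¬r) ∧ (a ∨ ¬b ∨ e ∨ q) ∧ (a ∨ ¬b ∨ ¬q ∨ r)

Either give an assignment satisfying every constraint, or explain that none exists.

e: False, q: True, r: False, a: True, b: False

Set e = False.
  then (e ∨ q) forces q = True.
  then (a ∨ ¬q) forces a = True.
Set r = False.
Set b = False.
All clauses satisfied.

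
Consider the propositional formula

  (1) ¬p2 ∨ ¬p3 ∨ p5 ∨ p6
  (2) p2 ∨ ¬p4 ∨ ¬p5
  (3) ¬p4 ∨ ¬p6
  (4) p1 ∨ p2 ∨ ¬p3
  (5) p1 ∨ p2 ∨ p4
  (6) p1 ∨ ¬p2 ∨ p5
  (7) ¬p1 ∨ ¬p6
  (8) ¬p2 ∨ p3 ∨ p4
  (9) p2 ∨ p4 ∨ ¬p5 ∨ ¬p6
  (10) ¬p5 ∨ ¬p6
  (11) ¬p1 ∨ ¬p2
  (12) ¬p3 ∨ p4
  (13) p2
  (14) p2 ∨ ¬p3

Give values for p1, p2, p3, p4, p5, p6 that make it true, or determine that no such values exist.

Unit clause (p2) forces p2 = True.
In (¬p1 ∨ ¬p2) only ¬p1 is left, so p1 = False.
In (p1 ∨ ¬p2 ∨ p5) only p5 is left, so p5 = True.
In (¬p5 ∨ ¬p6) only ¬p6 is left, so p6 = False.
Set p3 = False.
  then (¬p2 ∨ p3 ∨ p4) forces p4 = True.
All clauses satisfied.

p1=F, p2=T, p3=F, p4=T, p5=T, p6=F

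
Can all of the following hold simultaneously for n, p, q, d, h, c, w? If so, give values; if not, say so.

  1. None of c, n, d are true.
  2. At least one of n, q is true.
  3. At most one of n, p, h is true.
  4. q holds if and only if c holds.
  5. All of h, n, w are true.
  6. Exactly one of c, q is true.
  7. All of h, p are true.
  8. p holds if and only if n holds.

UNSATISFIABLE

Case n = True:
  Constraint (1) is violated (n=T) — contradiction.
Case n = False:
  Constraint (5) is violated (n=F) — contradiction.
Both cases fail — unsatisfiable.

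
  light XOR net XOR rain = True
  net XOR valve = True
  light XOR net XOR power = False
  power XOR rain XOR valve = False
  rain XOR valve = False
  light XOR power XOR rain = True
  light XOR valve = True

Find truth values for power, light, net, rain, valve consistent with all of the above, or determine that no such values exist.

power: False, light: False, net: False, rain: True, valve: True

light XOR net XOR rain = F XOR F XOR T = True ✓
net XOR valve = F XOR T = True ✓
light XOR net XOR power = F XOR F XOR F = False ✓
power XOR rain XOR valve = F XOR T XOR T = False ✓
rain XOR valve = T XOR T = False ✓
light XOR power XOR rain = F XOR F XOR T = True ✓
light XOR valve = F XOR T = True ✓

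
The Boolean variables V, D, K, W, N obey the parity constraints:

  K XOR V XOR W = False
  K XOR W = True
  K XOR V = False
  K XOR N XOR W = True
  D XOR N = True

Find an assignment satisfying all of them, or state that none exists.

V = True, D = True, K = True, W = False, N = False

K XOR V XOR W = T XOR T XOR F = False ✓
K XOR W = T XOR F = True ✓
K XOR V = T XOR T = False ✓
K XOR N XOR W = T XOR F XOR F = True ✓
D XOR N = T XOR F = True ✓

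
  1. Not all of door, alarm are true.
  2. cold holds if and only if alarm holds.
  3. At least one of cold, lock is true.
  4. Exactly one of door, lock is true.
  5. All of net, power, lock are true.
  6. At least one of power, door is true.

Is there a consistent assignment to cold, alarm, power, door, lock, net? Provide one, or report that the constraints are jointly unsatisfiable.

cold=F, alarm=F, power=T, door=F, lock=T, net=T

  (1) {door, alarm}: 0/2 true — not all ✓
  (2) cold=F, alarm=F — same ✓
  (3) {cold, lock}: 1 true — at least one ✓
  (4) {door, lock}: 1 true — exactly one ✓
  (5) {net, power, lock}: all 3 true ✓
  (6) {power, door}: 1 true — at least one ✓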